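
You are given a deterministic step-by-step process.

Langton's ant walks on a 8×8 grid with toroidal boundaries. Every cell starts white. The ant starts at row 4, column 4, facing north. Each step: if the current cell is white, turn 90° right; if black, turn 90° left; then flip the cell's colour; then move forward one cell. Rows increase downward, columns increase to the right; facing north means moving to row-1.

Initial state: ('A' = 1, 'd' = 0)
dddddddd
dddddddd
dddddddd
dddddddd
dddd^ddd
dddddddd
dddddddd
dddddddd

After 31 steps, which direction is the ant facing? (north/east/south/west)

k=0  dddddddd
dddddddd
dddddddd
dddddddd
dddd^ddd
dddddddd
dddddddd
dddddddd
k=1  dddddddd
dddddddd
dddddddd
dddddddd
ddddA>dd
dddddddd
dddddddd
dddddddd
k=2  dddddddd
dddddddd
dddddddd
dddddddd
ddddAAdd
dddddvdd
dddddddd
dddddddd
k=3  dddddddd
dddddddd
dddddddd
dddddddd
ddddAAdd
dddd<Add
dddddddd
dddddddd
k=4  dddddddd
dddddddd
dddddddd
dddddddd
dddd^Add
ddddAAdd
dddddddd
dddddddd
k=5  dddddddd
dddddddd
dddddddd
dddddddd
ddd<dAdd
ddddAAdd
dddddddd
dddddddd
k=6  dddddddd
dddddddd
dddddddd
ddd^dddd
dddAdAdd
ddddAAdd
dddddddd
dddddddd
k=7  dddddddd
dddddddd
dddddddd
dddA>ddd
dddAdAdd
ddddAAdd
dddddddd
dddddddd
k=8  dddddddd
dddddddd
dddddddd
dddAAddd
dddAvAdd
ddddAAdd
dddddddd
dddddddd
k=9  dddddddd
dddddddd
dddddddd
dddAAddd
ddd<AAdd
ddddAAdd
dddddddd
dddddddd
k=10  dddddddd
dddddddd
dddddddd
dddAAddd
ddddAAdd
dddvAAdd
dddddddd
dddddddd
k=11  dddddddd
dddddddd
dddddddd
dddAAddd
ddddAAdd
dd<AAAdd
dddddddd
dddddddd
k=12  dddddddd
dddddddd
dddddddd
dddAAddd
dd^dAAdd
ddAAAAdd
dddddddd
dddddddd
k=13  dddddddd
dddddddd
dddddddd
dddAAddd
ddA>AAdd
ddAAAAdd
dddddddd
dddddddd
k=14  dddddddd
dddddddd
dddddddd
dddAAddd
ddAAAAdd
ddAvAAdd
dddddddd
dddddddd
k=15  dddddddd
dddddddd
dddddddd
dddAAddd
ddAAAAdd
ddAd>Add
dddddddd
dddddddd
k=16  dddddddd
dddddddd
dddddddd
dddAAddd
ddAA^Add
ddAddAdd
dddddddd
dddddddd
k=17  dddddddd
dddddddd
dddddddd
dddAAddd
ddA<dAdd
ddAddAdd
dddddddd
dddddddd
k=18  dddddddd
dddddddd
dddddddd
dddAAddd
ddAddAdd
ddAvdAdd
dddddddd
dddddddd
k=19  dddddddd
dddddddd
dddddddd
dddAAddd
ddAddAdd
dd<AdAdd
dddddddd
dddddddd
k=20  dddddddd
dddddddd
dddddddd
dddAAddd
ddAddAdd
dddAdAdd
ddvddddd
dddddddd
k=21  dddddddd
dddddddd
dddddddd
dddAAddd
ddAddAdd
dddAdAdd
d<Addddd
dddddddd
k=22  dddddddd
dddddddd
dddddddd
dddAAddd
ddAddAdd
d^dAdAdd
dAAddddd
dddddddd
k=23  dddddddd
dddddddd
dddddddd
dddAAddd
ddAddAdd
dA>AdAdd
dAAddddd
dddddddd
k=24  dddddddd
dddddddd
dddddddd
dddAAddd
ddAddAdd
dAAAdAdd
dAvddddd
dddddddd
k=25  dddddddd
dddddddd
dddddddd
dddAAddd
ddAddAdd
dAAAdAdd
dAd>dddd
dddddddd
k=26  dddddddd
dddddddd
dddddddd
dddAAddd
ddAddAdd
dAAAdAdd
dAdAdddd
dddvdddd
k=27  dddddddd
dddddddd
dddddddd
dddAAddd
ddAddAdd
dAAAdAdd
dAdAdddd
dd<Adddd
k=28  dddddddd
dddddddd
dddddddd
dddAAddd
ddAddAdd
dAAAdAdd
dA^Adddd
ddAAdddd
k=29  dddddddd
dddddddd
dddddddd
dddAAddd
ddAddAdd
dAAAdAdd
dAA>dddd
ddAAdddd
k=30  dddddddd
dddddddd
dddddddd
dddAAddd
ddAddAdd
dAA^dAdd
dAAddddd
ddAAdddd
k=31  dddddddd
dddddddd
dddddddd
dddAAddd
ddAddAdd
dA<ddAdd
dAAddddd
ddAAdddd

west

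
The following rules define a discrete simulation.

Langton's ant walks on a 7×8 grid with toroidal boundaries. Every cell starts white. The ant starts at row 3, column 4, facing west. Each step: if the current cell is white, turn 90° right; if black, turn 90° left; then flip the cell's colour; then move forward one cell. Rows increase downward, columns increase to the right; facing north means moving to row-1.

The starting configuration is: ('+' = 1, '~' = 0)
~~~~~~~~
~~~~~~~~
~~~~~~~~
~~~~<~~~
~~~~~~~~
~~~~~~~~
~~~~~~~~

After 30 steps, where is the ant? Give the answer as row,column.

[0] ~~~~~~~~
~~~~~~~~
~~~~~~~~
~~~~<~~~
~~~~~~~~
~~~~~~~~
~~~~~~~~
[1] ~~~~~~~~
~~~~~~~~
~~~~^~~~
~~~~+~~~
~~~~~~~~
~~~~~~~~
~~~~~~~~
[2] ~~~~~~~~
~~~~~~~~
~~~~+>~~
~~~~+~~~
~~~~~~~~
~~~~~~~~
~~~~~~~~
[3] ~~~~~~~~
~~~~~~~~
~~~~++~~
~~~~+v~~
~~~~~~~~
~~~~~~~~
~~~~~~~~
[4] ~~~~~~~~
~~~~~~~~
~~~~++~~
~~~~<+~~
~~~~~~~~
~~~~~~~~
~~~~~~~~
[5] ~~~~~~~~
~~~~~~~~
~~~~++~~
~~~~~+~~
~~~~v~~~
~~~~~~~~
~~~~~~~~
[6] ~~~~~~~~
~~~~~~~~
~~~~++~~
~~~~~+~~
~~~<+~~~
~~~~~~~~
~~~~~~~~
[7] ~~~~~~~~
~~~~~~~~
~~~~++~~
~~~^~+~~
~~~++~~~
~~~~~~~~
~~~~~~~~
[8] ~~~~~~~~
~~~~~~~~
~~~~++~~
~~~+>+~~
~~~++~~~
~~~~~~~~
~~~~~~~~
[9] ~~~~~~~~
~~~~~~~~
~~~~++~~
~~~+++~~
~~~+v~~~
~~~~~~~~
~~~~~~~~
[10] ~~~~~~~~
~~~~~~~~
~~~~++~~
~~~+++~~
~~~+~>~~
~~~~~~~~
~~~~~~~~
[11] ~~~~~~~~
~~~~~~~~
~~~~++~~
~~~+++~~
~~~+~+~~
~~~~~v~~
~~~~~~~~
[12] ~~~~~~~~
~~~~~~~~
~~~~++~~
~~~+++~~
~~~+~+~~
~~~~<+~~
~~~~~~~~
[13] ~~~~~~~~
~~~~~~~~
~~~~++~~
~~~+++~~
~~~+^+~~
~~~~++~~
~~~~~~~~
[14] ~~~~~~~~
~~~~~~~~
~~~~++~~
~~~+++~~
~~~++>~~
~~~~++~~
~~~~~~~~
[15] ~~~~~~~~
~~~~~~~~
~~~~++~~
~~~++^~~
~~~++~~~
~~~~++~~
~~~~~~~~
[16] ~~~~~~~~
~~~~~~~~
~~~~++~~
~~~+<~~~
~~~++~~~
~~~~++~~
~~~~~~~~
[17] ~~~~~~~~
~~~~~~~~
~~~~++~~
~~~+~~~~
~~~+v~~~
~~~~++~~
~~~~~~~~
[18] ~~~~~~~~
~~~~~~~~
~~~~++~~
~~~+~~~~
~~~+~>~~
~~~~++~~
~~~~~~~~
[19] ~~~~~~~~
~~~~~~~~
~~~~++~~
~~~+~~~~
~~~+~+~~
~~~~+v~~
~~~~~~~~
[20] ~~~~~~~~
~~~~~~~~
~~~~++~~
~~~+~~~~
~~~+~+~~
~~~~+~>~
~~~~~~~~
[21] ~~~~~~~~
~~~~~~~~
~~~~++~~
~~~+~~~~
~~~+~+~~
~~~~+~+~
~~~~~~v~
[22] ~~~~~~~~
~~~~~~~~
~~~~++~~
~~~+~~~~
~~~+~+~~
~~~~+~+~
~~~~~<+~
[23] ~~~~~~~~
~~~~~~~~
~~~~++~~
~~~+~~~~
~~~+~+~~
~~~~+^+~
~~~~~++~
[24] ~~~~~~~~
~~~~~~~~
~~~~++~~
~~~+~~~~
~~~+~+~~
~~~~++>~
~~~~~++~
[25] ~~~~~~~~
~~~~~~~~
~~~~++~~
~~~+~~~~
~~~+~+^~
~~~~++~~
~~~~~++~
[26] ~~~~~~~~
~~~~~~~~
~~~~++~~
~~~+~~~~
~~~+~++>
~~~~++~~
~~~~~++~
[27] ~~~~~~~~
~~~~~~~~
~~~~++~~
~~~+~~~~
~~~+~+++
~~~~++~v
~~~~~++~
[28] ~~~~~~~~
~~~~~~~~
~~~~++~~
~~~+~~~~
~~~+~+++
~~~~++<+
~~~~~++~
[29] ~~~~~~~~
~~~~~~~~
~~~~++~~
~~~+~~~~
~~~+~+^+
~~~~++++
~~~~~++~
[30] ~~~~~~~~
~~~~~~~~
~~~~++~~
~~~+~~~~
~~~+~<~+
~~~~++++
~~~~~++~

4,5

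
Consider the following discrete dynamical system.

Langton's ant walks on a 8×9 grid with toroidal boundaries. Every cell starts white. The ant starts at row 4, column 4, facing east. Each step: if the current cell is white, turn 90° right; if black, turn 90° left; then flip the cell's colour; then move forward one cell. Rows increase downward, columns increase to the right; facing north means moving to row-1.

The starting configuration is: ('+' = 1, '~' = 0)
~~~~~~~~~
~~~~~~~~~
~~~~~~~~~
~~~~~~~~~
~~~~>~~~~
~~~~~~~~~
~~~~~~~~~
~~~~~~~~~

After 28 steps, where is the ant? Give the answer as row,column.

2,2

gen 0: ~~~~~~~~~
~~~~~~~~~
~~~~~~~~~
~~~~~~~~~
~~~~>~~~~
~~~~~~~~~
~~~~~~~~~
~~~~~~~~~
gen 1: ~~~~~~~~~
~~~~~~~~~
~~~~~~~~~
~~~~~~~~~
~~~~+~~~~
~~~~v~~~~
~~~~~~~~~
~~~~~~~~~
gen 2: ~~~~~~~~~
~~~~~~~~~
~~~~~~~~~
~~~~~~~~~
~~~~+~~~~
~~~<+~~~~
~~~~~~~~~
~~~~~~~~~
gen 3: ~~~~~~~~~
~~~~~~~~~
~~~~~~~~~
~~~~~~~~~
~~~^+~~~~
~~~++~~~~
~~~~~~~~~
~~~~~~~~~
gen 4: ~~~~~~~~~
~~~~~~~~~
~~~~~~~~~
~~~~~~~~~
~~~+>~~~~
~~~++~~~~
~~~~~~~~~
~~~~~~~~~
gen 5: ~~~~~~~~~
~~~~~~~~~
~~~~~~~~~
~~~~^~~~~
~~~+~~~~~
~~~++~~~~
~~~~~~~~~
~~~~~~~~~
gen 6: ~~~~~~~~~
~~~~~~~~~
~~~~~~~~~
~~~~+>~~~
~~~+~~~~~
~~~++~~~~
~~~~~~~~~
~~~~~~~~~
gen 7: ~~~~~~~~~
~~~~~~~~~
~~~~~~~~~
~~~~++~~~
~~~+~v~~~
~~~++~~~~
~~~~~~~~~
~~~~~~~~~
gen 8: ~~~~~~~~~
~~~~~~~~~
~~~~~~~~~
~~~~++~~~
~~~+<+~~~
~~~++~~~~
~~~~~~~~~
~~~~~~~~~
gen 9: ~~~~~~~~~
~~~~~~~~~
~~~~~~~~~
~~~~^+~~~
~~~+++~~~
~~~++~~~~
~~~~~~~~~
~~~~~~~~~
gen 10: ~~~~~~~~~
~~~~~~~~~
~~~~~~~~~
~~~<~+~~~
~~~+++~~~
~~~++~~~~
~~~~~~~~~
~~~~~~~~~
gen 11: ~~~~~~~~~
~~~~~~~~~
~~~^~~~~~
~~~+~+~~~
~~~+++~~~
~~~++~~~~
~~~~~~~~~
~~~~~~~~~
gen 12: ~~~~~~~~~
~~~~~~~~~
~~~+>~~~~
~~~+~+~~~
~~~+++~~~
~~~++~~~~
~~~~~~~~~
~~~~~~~~~
gen 13: ~~~~~~~~~
~~~~~~~~~
~~~++~~~~
~~~+v+~~~
~~~+++~~~
~~~++~~~~
~~~~~~~~~
~~~~~~~~~
gen 14: ~~~~~~~~~
~~~~~~~~~
~~~++~~~~
~~~<++~~~
~~~+++~~~
~~~++~~~~
~~~~~~~~~
~~~~~~~~~
gen 15: ~~~~~~~~~
~~~~~~~~~
~~~++~~~~
~~~~++~~~
~~~v++~~~
~~~++~~~~
~~~~~~~~~
~~~~~~~~~
gen 16: ~~~~~~~~~
~~~~~~~~~
~~~++~~~~
~~~~++~~~
~~~~>+~~~
~~~++~~~~
~~~~~~~~~
~~~~~~~~~
gen 17: ~~~~~~~~~
~~~~~~~~~
~~~++~~~~
~~~~^+~~~
~~~~~+~~~
~~~++~~~~
~~~~~~~~~
~~~~~~~~~
gen 18: ~~~~~~~~~
~~~~~~~~~
~~~++~~~~
~~~<~+~~~
~~~~~+~~~
~~~++~~~~
~~~~~~~~~
~~~~~~~~~
gen 19: ~~~~~~~~~
~~~~~~~~~
~~~^+~~~~
~~~+~+~~~
~~~~~+~~~
~~~++~~~~
~~~~~~~~~
~~~~~~~~~
gen 20: ~~~~~~~~~
~~~~~~~~~
~~<~+~~~~
~~~+~+~~~
~~~~~+~~~
~~~++~~~~
~~~~~~~~~
~~~~~~~~~
gen 21: ~~~~~~~~~
~~^~~~~~~
~~+~+~~~~
~~~+~+~~~
~~~~~+~~~
~~~++~~~~
~~~~~~~~~
~~~~~~~~~
gen 22: ~~~~~~~~~
~~+>~~~~~
~~+~+~~~~
~~~+~+~~~
~~~~~+~~~
~~~++~~~~
~~~~~~~~~
~~~~~~~~~
gen 23: ~~~~~~~~~
~~++~~~~~
~~+v+~~~~
~~~+~+~~~
~~~~~+~~~
~~~++~~~~
~~~~~~~~~
~~~~~~~~~
gen 24: ~~~~~~~~~
~~++~~~~~
~~<++~~~~
~~~+~+~~~
~~~~~+~~~
~~~++~~~~
~~~~~~~~~
~~~~~~~~~
gen 25: ~~~~~~~~~
~~++~~~~~
~~~++~~~~
~~v+~+~~~
~~~~~+~~~
~~~++~~~~
~~~~~~~~~
~~~~~~~~~
gen 26: ~~~~~~~~~
~~++~~~~~
~~~++~~~~
~<++~+~~~
~~~~~+~~~
~~~++~~~~
~~~~~~~~~
~~~~~~~~~
gen 27: ~~~~~~~~~
~~++~~~~~
~^~++~~~~
~+++~+~~~
~~~~~+~~~
~~~++~~~~
~~~~~~~~~
~~~~~~~~~
gen 28: ~~~~~~~~~
~~++~~~~~
~+>++~~~~
~+++~+~~~
~~~~~+~~~
~~~++~~~~
~~~~~~~~~
~~~~~~~~~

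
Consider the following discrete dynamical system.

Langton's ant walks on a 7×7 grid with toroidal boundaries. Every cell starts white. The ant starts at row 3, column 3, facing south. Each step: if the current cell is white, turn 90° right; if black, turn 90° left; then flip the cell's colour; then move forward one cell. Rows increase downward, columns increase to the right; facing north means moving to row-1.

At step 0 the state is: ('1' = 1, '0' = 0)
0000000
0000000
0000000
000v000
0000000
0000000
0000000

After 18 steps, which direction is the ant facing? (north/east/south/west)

north

gen 0: 0000000
0000000
0000000
000v000
0000000
0000000
0000000
gen 1: 0000000
0000000
0000000
00<1000
0000000
0000000
0000000
gen 2: 0000000
0000000
00^0000
0011000
0000000
0000000
0000000
gen 3: 0000000
0000000
001>000
0011000
0000000
0000000
0000000
gen 4: 0000000
0000000
0011000
001v000
0000000
0000000
0000000
gen 5: 0000000
0000000
0011000
0010>00
0000000
0000000
0000000
gen 6: 0000000
0000000
0011000
0010100
0000v00
0000000
0000000
gen 7: 0000000
0000000
0011000
0010100
000<100
0000000
0000000
gen 8: 0000000
0000000
0011000
001^100
0001100
0000000
0000000
gen 9: 0000000
0000000
0011000
0011>00
0001100
0000000
0000000
gen 10: 0000000
0000000
0011^00
0011000
0001100
0000000
0000000
gen 11: 0000000
0000000
00111>0
0011000
0001100
0000000
0000000
gen 12: 0000000
0000000
0011110
00110v0
0001100
0000000
0000000
gen 13: 0000000
0000000
0011110
0011<10
0001100
0000000
0000000
gen 14: 0000000
0000000
0011^10
0011110
0001100
0000000
0000000
gen 15: 0000000
0000000
001<010
0011110
0001100
0000000
0000000
gen 16: 0000000
0000000
0010010
001v110
0001100
0000000
0000000
gen 17: 0000000
0000000
0010010
0010>10
0001100
0000000
0000000
gen 18: 0000000
0000000
0010^10
0010010
0001100
0000000
0000000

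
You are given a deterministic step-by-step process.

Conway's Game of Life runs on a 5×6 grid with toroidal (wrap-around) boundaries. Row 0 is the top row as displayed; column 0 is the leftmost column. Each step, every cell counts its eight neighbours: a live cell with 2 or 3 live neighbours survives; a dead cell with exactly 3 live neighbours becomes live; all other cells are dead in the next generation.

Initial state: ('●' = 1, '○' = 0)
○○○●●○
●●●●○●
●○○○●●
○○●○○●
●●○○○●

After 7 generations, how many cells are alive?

10

0) ○○○●●○
●●●●○●
●○○○●●
○○●○○●
●●○○○●
1) ○○○●○○
○●●○○○
○○○○○○
○○○○○○
●●●●○●
2) ○○○●●○
○○●○○○
○○○○○○
●●●○○○
●●●●●○
3) ○○○○●●
○○○●○○
○○●○○○
●○○○○●
●○○○●○
4) ○○○●●●
○○○●●○
○○○○○○
●●○○○●
●○○○●○
5) ○○○○○○
○○○●○●
●○○○●●
●●○○○●
○●○●○○
6) ○○●○●○
●○○○○●
○●○○○○
○●●○○○
○●●○○○
7) ●○●●○●
●●○○○●
○●●○○○
●○○○○○
○○○○○○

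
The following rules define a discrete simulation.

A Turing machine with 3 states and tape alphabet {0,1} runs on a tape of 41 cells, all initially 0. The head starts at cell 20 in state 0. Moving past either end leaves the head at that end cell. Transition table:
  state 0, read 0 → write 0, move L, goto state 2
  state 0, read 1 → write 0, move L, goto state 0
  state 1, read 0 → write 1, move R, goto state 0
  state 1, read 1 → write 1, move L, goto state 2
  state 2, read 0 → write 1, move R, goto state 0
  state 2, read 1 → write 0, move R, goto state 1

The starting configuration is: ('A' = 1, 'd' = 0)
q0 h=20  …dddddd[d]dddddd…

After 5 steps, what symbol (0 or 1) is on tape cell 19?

0

gen 0: q0 h=20  …dddddd[d]dddddd…
gen 1: q2 h=19  …dddddd[d]dddddd…
gen 2: q0 h=20  …dddddA[d]dddddd…
gen 3: q2 h=19  …dddddd[A]dddddd…
gen 4: q1 h=20  …dddddd[d]dddddd…
gen 5: q0 h=21  …dddddA[d]dddddd…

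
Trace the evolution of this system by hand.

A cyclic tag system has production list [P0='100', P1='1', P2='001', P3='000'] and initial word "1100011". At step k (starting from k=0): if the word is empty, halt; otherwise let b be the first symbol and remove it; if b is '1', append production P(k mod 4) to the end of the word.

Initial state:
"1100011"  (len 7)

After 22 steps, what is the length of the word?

8

0) "1100011"  (len 7)
1) "100011100"  (len 9)
2) "000111001"  (len 9)
3) "00111001"  (len 8)
4) "0111001"  (len 7)
5) "111001"  (len 6)
6) "110011"  (len 6)
7) "10011001"  (len 8)
8) "0011001000"  (len 10)
9) "011001000"  (len 9)
10) "11001000"  (len 8)
11) "1001000001"  (len 10)
12) "001000001000"  (len 12)
13) "01000001000"  (len 11)
14) "1000001000"  (len 10)
15) "000001000001"  (len 12)
16) "00001000001"  (len 11)
17) "0001000001"  (len 10)
18) "001000001"  (len 9)
19) "01000001"  (len 8)
20) "1000001"  (len 7)
21) "000001100"  (len 9)
22) "00001100"  (len 8)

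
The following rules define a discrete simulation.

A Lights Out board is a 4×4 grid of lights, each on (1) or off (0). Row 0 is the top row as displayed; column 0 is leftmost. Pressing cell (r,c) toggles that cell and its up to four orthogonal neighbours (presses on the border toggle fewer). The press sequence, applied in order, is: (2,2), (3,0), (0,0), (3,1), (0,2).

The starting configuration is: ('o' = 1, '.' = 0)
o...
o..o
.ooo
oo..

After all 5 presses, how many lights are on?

[0] o...
o..o
.ooo
oo..
[1] o...
o.oo
....
ooo.
[2] o...
o.oo
o...
..o.
[3] .o..
..oo
o...
..o.
[4] .o..
..oo
oo..
oo..
[5] ..oo
...o
oo..
oo..

7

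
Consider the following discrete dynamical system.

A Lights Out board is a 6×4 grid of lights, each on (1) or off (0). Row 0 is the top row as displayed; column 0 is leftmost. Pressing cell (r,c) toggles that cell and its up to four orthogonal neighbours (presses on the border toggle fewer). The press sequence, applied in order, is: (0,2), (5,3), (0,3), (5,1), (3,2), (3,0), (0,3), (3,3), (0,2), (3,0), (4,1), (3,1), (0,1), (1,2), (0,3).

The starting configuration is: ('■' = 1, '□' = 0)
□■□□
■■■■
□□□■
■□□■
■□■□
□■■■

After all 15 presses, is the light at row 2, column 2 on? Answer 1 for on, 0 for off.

0

gen 0: □■□□
■■■■
□□□■
■□□■
■□■□
□■■■
gen 1: □□■■
■■□■
□□□■
■□□■
■□■□
□■■■
gen 2: □□■■
■■□■
□□□■
■□□■
■□■■
□■□□
gen 3: □□□□
■■□□
□□□■
■□□■
■□■■
□■□□
gen 4: □□□□
■■□□
□□□■
■□□■
■■■■
■□■□
gen 5: □□□□
■■□□
□□■■
■■■□
■■□■
■□■□
gen 6: □□□□
■■□□
■□■■
□□■□
□■□■
■□■□
gen 7: □□■■
■■□■
■□■■
□□■□
□■□■
■□■□
gen 8: □□■■
■■□■
■□■□
□□□■
□■□□
■□■□
gen 9: □■□□
■■■■
■□■□
□□□■
□■□□
■□■□
gen 10: □■□□
■■■■
□□■□
■■□■
■■□□
■□■□
gen 11: □■□□
■■■■
□□■□
■□□■
□□■□
■■■□
gen 12: □■□□
■■■■
□■■□
□■■■
□■■□
■■■□
gen 13: ■□■□
■□■■
□■■□
□■■■
□■■□
■■■□
gen 14: ■□□□
■■□□
□■□□
□■■■
□■■□
■■■□
gen 15: ■□■■
■■□■
□■□□
□■■■
□■■□
■■■□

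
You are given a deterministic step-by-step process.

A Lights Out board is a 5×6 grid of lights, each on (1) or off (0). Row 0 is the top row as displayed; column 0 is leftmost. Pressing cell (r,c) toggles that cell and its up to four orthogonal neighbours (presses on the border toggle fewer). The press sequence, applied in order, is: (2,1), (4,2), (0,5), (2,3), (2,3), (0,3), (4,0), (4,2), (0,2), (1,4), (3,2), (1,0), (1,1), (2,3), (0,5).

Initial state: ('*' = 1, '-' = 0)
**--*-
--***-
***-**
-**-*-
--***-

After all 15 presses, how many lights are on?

17

0) **--*-
--***-
***-**
-**-*-
--***-
1) **--*-
-****-
----**
--*-*-
--***-
2) **--*-
-****-
----**
----*-
-*--*-
3) **---*
-*****
----**
----*-
-*--*-
4) **---*
-**-**
--**-*
---**-
-*--*-
5) **---*
-*****
----**
----*-
-*--*-
6) ******
-**-**
----**
----*-
-*--*-
7) ******
-**-**
----**
*---*-
*---*-
8) ******
-**-**
----**
*-*-*-
*****-
9) *---**
-*--**
----**
*-*-*-
*****-
10) *----*
-*-*--
-----*
*-*-*-
*****-
11) *----*
-*-*--
--*--*
**-**-
**-**-
12) -----*
*--*--
*-*--*
**-**-
**-**-
13) -*---*
-***--
***--*
**-**-
**-**-
14) -*---*
-**---
**-***
**--*-
**-**-
15) -*--*-
-**--*
**-***
**--*-
**-**-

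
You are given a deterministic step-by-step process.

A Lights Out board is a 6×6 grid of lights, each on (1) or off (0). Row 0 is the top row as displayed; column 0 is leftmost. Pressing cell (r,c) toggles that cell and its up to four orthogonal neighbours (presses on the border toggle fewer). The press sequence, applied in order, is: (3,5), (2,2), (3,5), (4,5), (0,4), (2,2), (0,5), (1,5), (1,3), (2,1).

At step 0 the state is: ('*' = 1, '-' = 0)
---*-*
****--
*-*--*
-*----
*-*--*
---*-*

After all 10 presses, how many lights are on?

10

t=0: ---*-*
****--
*-*--*
-*----
*-*--*
---*-*
t=1: ---*-*
****--
*-*---
-*--**
*-*---
---*-*
t=2: ---*-*
**-*--
**-*--
-**-**
*-*---
---*-*
t=3: ---*-*
**-*--
**-*-*
-**---
*-*--*
---*-*
t=4: ---*-*
**-*--
**-*-*
-**--*
*-*-*-
---*--
t=5: ----*-
**-**-
**-*-*
-**--*
*-*-*-
---*--
t=6: ----*-
*****-
*-*--*
-*---*
*-*-*-
---*--
t=7: -----*
******
*-*--*
-*---*
*-*-*-
---*--
t=8: ------
****--
*-*---
-*---*
*-*-*-
---*--
t=9: ---*--
**--*-
*-**--
-*---*
*-*-*-
---*--
t=10: ---*--
*---*-
-*-*--
-----*
*-*-*-
---*--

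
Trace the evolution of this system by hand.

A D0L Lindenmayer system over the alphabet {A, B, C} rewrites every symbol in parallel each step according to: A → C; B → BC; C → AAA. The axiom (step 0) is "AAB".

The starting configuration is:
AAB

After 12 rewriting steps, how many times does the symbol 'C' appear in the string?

step 0: AAB
step 1: CCBC
step 2: AAAAAABCAAA
step 3: CCCCCCBCAAACCC
step 4: AAAAAAAAAAAAAAAAAABCAAACCCAAAAAAAAA
step 5: CCCCCCCCCCCCCCCCCCBCAAACCCAAAAAAAAACCCCCCCCC
step 6: AAAAAAAAAAAAAAAAAAAAAAAAAAAAAAAAAAAAAAAAAAAAAAAAAAAAAABCAAACCCAAAAAAAAACCCCCCCCCAAAAAAAAAAAAAAAAAAAAAAAAAAA
step 7: CCCCCCCCCCCCCCCCCCCCCCCCCCCCCCCCCCCCCCCCCCCCCCCCCCCCCCBCAA…CCCCAAAAAAAAAAAAAAAAAAAAAAAAAAACCCCCCCCCCCCCCCCCCCCCCCCCCC  (len 134)
step 8: AAAAAAAAAAAAAAAAAAAAAAAAAAAAAAAAAAAAAAAAAAAAAAAAAAAAAAAAAA…AAAAAAAAAAAAAAAAAAAAAAAAAAAAAAAAAAAAAAAAAAAAAAAAAAAAAAAAAA  (len 323)
step 9: CCCCCCCCCCCCCCCCCCCCCCCCCCCCCCCCCCCCCCCCCCCCCCCCCCCCCCCCCC…CCCCCCCCCCCCCCCCCCCCCCCCCCCCCCCCCCCCCCCCCCCCCCCCCCCCCCCCCC  (len 404)
step 10: AAAAAAAAAAAAAAAAAAAAAAAAAAAAAAAAAAAAAAAAAAAAAAAAAAAAAAAAAA…AAAAAAAAAAAAAAAAAAAAAAAAAAAAAAAAAAAAAAAAAAAAAAAAAAAAAAAAAA  (len 971)
step 11: CCCCCCCCCCCCCCCCCCCCCCCCCCCCCCCCCCCCCCCCCCCCCCCCCCCCCCCCCC…CCCCCCCCCCCCCCCCCCCCCCCCCCCCCCCCCCCCCCCCCCCCCCCCCCCCCCCCCC  (len 1214)
step 12: AAAAAAAAAAAAAAAAAAAAAAAAAAAAAAAAAAAAAAAAAAAAAAAAAAAAAAAAAA…AAAAAAAAAAAAAAAAAAAAAAAAAAAAAAAAAAAAAAAAAAAAAAAAAAAAAAAAAA  (len 2915)

364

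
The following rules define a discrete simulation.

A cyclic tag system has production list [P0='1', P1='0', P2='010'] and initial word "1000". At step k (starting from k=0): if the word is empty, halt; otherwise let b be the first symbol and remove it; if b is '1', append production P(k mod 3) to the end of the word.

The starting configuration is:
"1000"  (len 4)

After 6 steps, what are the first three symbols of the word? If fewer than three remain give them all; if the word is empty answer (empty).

[0] "1000"  (len 4)
[1] "0001"  (len 4)
[2] "001"  (len 3)
[3] "01"  (len 2)
[4] "1"  (len 1)
[5] "0"  (len 1)
[6] (halted — word empty)

(empty)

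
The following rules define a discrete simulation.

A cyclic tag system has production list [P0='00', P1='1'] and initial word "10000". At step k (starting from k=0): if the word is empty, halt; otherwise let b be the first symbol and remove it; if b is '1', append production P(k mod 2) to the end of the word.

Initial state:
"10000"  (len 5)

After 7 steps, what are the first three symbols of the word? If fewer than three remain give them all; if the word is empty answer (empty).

gen 0: "10000"  (len 5)
gen 1: "000000"  (len 6)
gen 2: "00000"  (len 5)
gen 3: "0000"  (len 4)
gen 4: "000"  (len 3)
gen 5: "00"  (len 2)
gen 6: "0"  (len 1)
gen 7: (halted — word empty)

(empty)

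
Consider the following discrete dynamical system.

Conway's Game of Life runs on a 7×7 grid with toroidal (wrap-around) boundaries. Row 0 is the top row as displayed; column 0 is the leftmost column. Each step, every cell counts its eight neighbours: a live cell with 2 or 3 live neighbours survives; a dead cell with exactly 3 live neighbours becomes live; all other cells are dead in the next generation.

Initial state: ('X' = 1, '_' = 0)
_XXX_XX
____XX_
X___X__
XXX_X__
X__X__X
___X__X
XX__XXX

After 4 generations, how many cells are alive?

t=0: _XXX_XX
____XX_
X___X__
XXX_X__
X__X__X
___X__X
XX__XXX
t=1: _XXX___
XXX____
X___X_X
__X_XX_
___XXXX
_XXX___
_X_____
t=2: ___X___
______X
X_X_X_X
X______
_X____X
XX_X_X_
X______
t=3: _______
X__X_XX
XX___XX
_____X_
_XX___X
_XX____
XXX_X_X
t=4: __XXX__
_X__XX_
_X_____
__X__X_
XXX____
_____XX
X_XX___

17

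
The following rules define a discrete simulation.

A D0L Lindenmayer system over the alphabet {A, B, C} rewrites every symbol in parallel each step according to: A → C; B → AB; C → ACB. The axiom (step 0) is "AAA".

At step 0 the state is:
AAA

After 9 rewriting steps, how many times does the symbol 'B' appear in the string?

step 0: AAA
step 1: CCC
step 2: ACBACBACB
step 3: CACBABCACBABCACBAB
step 4: ACBCACBABCABACBCACBABCABACBCACBABCAB
step 5: CACBABACBCACBABCABACBCABCACBABACBCACBABCABACBCABCACBABACBCACBABCABACBCAB
step 6: ACBCACBABCABCACBABACBCACBABCABACBCABCACBABACBCABACBCACBABC…CBABACBCABACBCACBABCABCACBABACBCACBABCABACBCABCACBABACBCAB  (len 144)
step 7: CACBABACBCACBABCABACBCABACBCACBABCABCACBABACBCACBABCABACBC…CBABACBCACBABCABACBCABCACBABACBCABACBCACBABCABCACBABACBCAB  (len 288)
step 8: ACBCACBABCABCACBABACBCACBABCABACBCABCACBABACBCABCACBABACBC…CBABACBCABCACBABACBCACBABCABACBCABACBCACBABCABCACBABACBCAB  (len 576)
step 9: CACBABACBCACBABCABACBCABACBCACBABCABCACBABACBCACBABCABACBC…CBABACBCABCACBABACBCACBABCABACBCABACBCACBABCABCACBABACBCAB  (len 1152)

384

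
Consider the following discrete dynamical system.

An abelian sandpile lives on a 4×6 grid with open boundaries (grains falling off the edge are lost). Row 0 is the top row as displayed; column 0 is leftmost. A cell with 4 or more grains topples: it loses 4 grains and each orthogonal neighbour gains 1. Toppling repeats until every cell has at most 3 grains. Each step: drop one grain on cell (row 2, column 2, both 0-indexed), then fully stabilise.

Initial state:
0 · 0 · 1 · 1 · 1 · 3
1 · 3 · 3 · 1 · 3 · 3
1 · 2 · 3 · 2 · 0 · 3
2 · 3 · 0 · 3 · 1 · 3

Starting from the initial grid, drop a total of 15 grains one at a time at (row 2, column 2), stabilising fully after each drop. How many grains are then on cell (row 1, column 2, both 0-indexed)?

3

[0] 0 · 0 · 1 · 1 · 1 · 3
1 · 3 · 3 · 1 · 3 · 3
1 · 2 · 3 · 2 · 0 · 3
2 · 3 · 0 · 3 · 1 · 3
[1] 0 · 1 · 2 · 1 · 1 · 3
2 · 1 · 1 · 2 · 3 · 3
2 · 1 · 2 · 3 · 0 · 3
3 · 0 · 2 · 3 · 1 · 3
[2] 0 · 1 · 2 · 1 · 1 · 3
2 · 1 · 1 · 2 · 3 · 3
2 · 1 · 3 · 3 · 0 · 3
3 · 0 · 2 · 3 · 1 · 3
[3] 0 · 1 · 2 · 1 · 1 · 3
2 · 1 · 2 · 3 · 3 · 3
2 · 2 · 2 · 1 · 1 · 3
3 · 1 · 0 · 1 · 2 · 3
[4] 0 · 1 · 2 · 1 · 1 · 3
2 · 1 · 2 · 3 · 3 · 3
2 · 2 · 3 · 1 · 1 · 3
3 · 1 · 0 · 1 · 2 · 3
[5] 0 · 1 · 2 · 1 · 1 · 3
2 · 1 · 3 · 3 · 3 · 3
2 · 3 · 0 · 2 · 1 · 3
3 · 1 · 1 · 1 · 2 · 3
[6] 0 · 1 · 2 · 1 · 1 · 3
2 · 1 · 3 · 3 · 3 · 3
2 · 3 · 1 · 2 · 1 · 3
3 · 1 · 1 · 1 · 2 · 3
[7] 0 · 1 · 2 · 1 · 1 · 3
2 · 1 · 3 · 3 · 3 · 3
2 · 3 · 2 · 2 · 1 · 3
3 · 1 · 1 · 1 · 2 · 3
[8] 0 · 1 · 2 · 1 · 1 · 3
2 · 1 · 3 · 3 · 3 · 3
2 · 3 · 3 · 2 · 1 · 3
3 · 1 · 1 · 1 · 2 · 3
[9] 0 · 1 · 3 · 2 · 3 · 0
2 · 3 · 1 · 2 · 2 · 2
3 · 0 · 3 · 1 · 1 · 2
3 · 2 · 2 · 3 · 0 · 1
[10] 0 · 1 · 3 · 2 · 3 · 0
2 · 3 · 2 · 2 · 2 · 2
3 · 1 · 0 · 2 · 1 · 2
3 · 2 · 3 · 3 · 0 · 1
[11] 0 · 1 · 3 · 2 · 3 · 0
2 · 3 · 2 · 2 · 2 · 2
3 · 1 · 1 · 2 · 1 · 2
3 · 2 · 3 · 3 · 0 · 1
[12] 0 · 1 · 3 · 2 · 3 · 0
2 · 3 · 2 · 2 · 2 · 2
3 · 1 · 2 · 2 · 1 · 2
3 · 2 · 3 · 3 · 0 · 1
[13] 0 · 1 · 3 · 2 · 3 · 0
2 · 3 · 2 · 2 · 2 · 2
3 · 1 · 3 · 2 · 1 · 2
3 · 2 · 3 · 3 · 0 · 1
[14] 0 · 1 · 3 · 2 · 3 · 0
2 · 3 · 3 · 3 · 2 · 2
3 · 2 · 2 · 0 · 2 · 2
3 · 3 · 1 · 1 · 1 · 1
[15] 0 · 1 · 3 · 2 · 3 · 0
2 · 3 · 3 · 3 · 2 · 2
3 · 2 · 3 · 0 · 2 · 2
3 · 3 · 1 · 1 · 1 · 1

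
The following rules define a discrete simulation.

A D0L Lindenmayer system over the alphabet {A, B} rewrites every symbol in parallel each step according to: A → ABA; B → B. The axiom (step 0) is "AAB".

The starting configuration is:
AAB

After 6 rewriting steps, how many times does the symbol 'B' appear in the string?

127

0) AAB
1) ABAABAB
2) ABABABAABABABAB
3) ABABABABABABABAABABABABABABABAB
4) ABABABABABABABABABABABABABABABAABABABABABABABABABABABABABABABAB
5) ABABABABABABABABABABABABABABABABABABABABABABABABABABABABAB…ABABABABABABABABABABABABABABABABABABABABABABABABABABABABAB  (len 127)
6) ABABABABABABABABABABABABABABABABABABABABABABABABABABABABAB…ABABABABABABABABABABABABABABABABABABABABABABABABABABABABAB  (len 255)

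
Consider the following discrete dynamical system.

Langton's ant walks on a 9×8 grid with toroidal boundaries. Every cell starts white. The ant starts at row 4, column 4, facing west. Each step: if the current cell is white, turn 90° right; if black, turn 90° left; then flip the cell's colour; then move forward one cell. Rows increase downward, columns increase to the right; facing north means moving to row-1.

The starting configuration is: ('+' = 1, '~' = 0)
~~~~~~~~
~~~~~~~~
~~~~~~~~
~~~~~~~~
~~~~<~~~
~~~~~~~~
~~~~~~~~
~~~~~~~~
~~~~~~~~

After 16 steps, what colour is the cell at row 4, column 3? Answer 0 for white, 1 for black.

1

[0] ~~~~~~~~
~~~~~~~~
~~~~~~~~
~~~~~~~~
~~~~<~~~
~~~~~~~~
~~~~~~~~
~~~~~~~~
~~~~~~~~
[1] ~~~~~~~~
~~~~~~~~
~~~~~~~~
~~~~^~~~
~~~~+~~~
~~~~~~~~
~~~~~~~~
~~~~~~~~
~~~~~~~~
[2] ~~~~~~~~
~~~~~~~~
~~~~~~~~
~~~~+>~~
~~~~+~~~
~~~~~~~~
~~~~~~~~
~~~~~~~~
~~~~~~~~
[3] ~~~~~~~~
~~~~~~~~
~~~~~~~~
~~~~++~~
~~~~+v~~
~~~~~~~~
~~~~~~~~
~~~~~~~~
~~~~~~~~
[4] ~~~~~~~~
~~~~~~~~
~~~~~~~~
~~~~++~~
~~~~<+~~
~~~~~~~~
~~~~~~~~
~~~~~~~~
~~~~~~~~
[5] ~~~~~~~~
~~~~~~~~
~~~~~~~~
~~~~++~~
~~~~~+~~
~~~~v~~~
~~~~~~~~
~~~~~~~~
~~~~~~~~
[6] ~~~~~~~~
~~~~~~~~
~~~~~~~~
~~~~++~~
~~~~~+~~
~~~<+~~~
~~~~~~~~
~~~~~~~~
~~~~~~~~
[7] ~~~~~~~~
~~~~~~~~
~~~~~~~~
~~~~++~~
~~~^~+~~
~~~++~~~
~~~~~~~~
~~~~~~~~
~~~~~~~~
[8] ~~~~~~~~
~~~~~~~~
~~~~~~~~
~~~~++~~
~~~+>+~~
~~~++~~~
~~~~~~~~
~~~~~~~~
~~~~~~~~
[9] ~~~~~~~~
~~~~~~~~
~~~~~~~~
~~~~++~~
~~~+++~~
~~~+v~~~
~~~~~~~~
~~~~~~~~
~~~~~~~~
[10] ~~~~~~~~
~~~~~~~~
~~~~~~~~
~~~~++~~
~~~+++~~
~~~+~>~~
~~~~~~~~
~~~~~~~~
~~~~~~~~
[11] ~~~~~~~~
~~~~~~~~
~~~~~~~~
~~~~++~~
~~~+++~~
~~~+~+~~
~~~~~v~~
~~~~~~~~
~~~~~~~~
[12] ~~~~~~~~
~~~~~~~~
~~~~~~~~
~~~~++~~
~~~+++~~
~~~+~+~~
~~~~<+~~
~~~~~~~~
~~~~~~~~
[13] ~~~~~~~~
~~~~~~~~
~~~~~~~~
~~~~++~~
~~~+++~~
~~~+^+~~
~~~~++~~
~~~~~~~~
~~~~~~~~
[14] ~~~~~~~~
~~~~~~~~
~~~~~~~~
~~~~++~~
~~~+++~~
~~~++>~~
~~~~++~~
~~~~~~~~
~~~~~~~~
[15] ~~~~~~~~
~~~~~~~~
~~~~~~~~
~~~~++~~
~~~++^~~
~~~++~~~
~~~~++~~
~~~~~~~~
~~~~~~~~
[16] ~~~~~~~~
~~~~~~~~
~~~~~~~~
~~~~++~~
~~~+<~~~
~~~++~~~
~~~~++~~
~~~~~~~~
~~~~~~~~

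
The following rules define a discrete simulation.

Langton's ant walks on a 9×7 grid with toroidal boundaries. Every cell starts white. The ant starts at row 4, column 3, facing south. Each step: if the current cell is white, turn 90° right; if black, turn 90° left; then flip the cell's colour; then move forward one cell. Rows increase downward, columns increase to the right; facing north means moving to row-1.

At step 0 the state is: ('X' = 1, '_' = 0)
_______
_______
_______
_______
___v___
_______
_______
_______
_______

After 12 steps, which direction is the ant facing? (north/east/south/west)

south

k=0  _______
_______
_______
_______
___v___
_______
_______
_______
_______
k=1  _______
_______
_______
_______
__<X___
_______
_______
_______
_______
k=2  _______
_______
_______
__^____
__XX___
_______
_______
_______
_______
k=3  _______
_______
_______
__X>___
__XX___
_______
_______
_______
_______
k=4  _______
_______
_______
__XX___
__Xv___
_______
_______
_______
_______
k=5  _______
_______
_______
__XX___
__X_>__
_______
_______
_______
_______
k=6  _______
_______
_______
__XX___
__X_X__
____v__
_______
_______
_______
k=7  _______
_______
_______
__XX___
__X_X__
___<X__
_______
_______
_______
k=8  _______
_______
_______
__XX___
__X^X__
___XX__
_______
_______
_______
k=9  _______
_______
_______
__XX___
__XX>__
___XX__
_______
_______
_______
k=10  _______
_______
_______
__XX^__
__XX___
___XX__
_______
_______
_______
k=11  _______
_______
_______
__XXX>_
__XX___
___XX__
_______
_______
_______
k=12  _______
_______
_______
__XXXX_
__XX_v_
___XX__
_______
_______
_______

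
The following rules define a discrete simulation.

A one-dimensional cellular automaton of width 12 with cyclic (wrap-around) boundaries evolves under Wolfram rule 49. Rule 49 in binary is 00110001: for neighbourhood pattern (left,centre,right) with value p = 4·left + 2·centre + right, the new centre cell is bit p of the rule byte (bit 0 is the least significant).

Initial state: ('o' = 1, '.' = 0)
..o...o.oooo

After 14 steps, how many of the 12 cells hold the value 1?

5

k=0  ..o...o.oooo
k=1  o..oo..o....
k=2  .o...o..ooo.
k=3  ..oo..o....o
k=4  o...o..ooo..
k=5  .oo..o....o.
k=6  ...o..ooo..o
k=7  oo..o....o..
k=8  ..o..ooo..o.
k=9  o..o....o..o
k=10  .o..ooo..o..
k=11  ..o....o..oo
k=12  o..ooo..o...
k=13  .o....o..oo.
k=14  ..ooo..o...o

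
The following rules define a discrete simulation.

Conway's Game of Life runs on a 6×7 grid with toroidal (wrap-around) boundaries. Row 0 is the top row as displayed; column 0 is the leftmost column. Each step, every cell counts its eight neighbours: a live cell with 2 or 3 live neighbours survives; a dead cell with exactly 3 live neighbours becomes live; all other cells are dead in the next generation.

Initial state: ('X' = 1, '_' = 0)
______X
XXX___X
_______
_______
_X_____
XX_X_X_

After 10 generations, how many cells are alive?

k=0  ______X
XXX___X
_______
_______
_X_____
XX_X_X_
k=1  _____X_
XX____X
XX_____
_______
XXX____
XXX___X
k=2  __X__X_
_X____X
_X____X
__X____
__X___X
__X___X
k=3  XXX__XX
_XX__XX
_XX____
XXX____
_XXX___
_XXX_XX
k=4  _______
___X_X_
___X__X
X______
____X_X
_____X_
k=5  ____X__
____X__
____X_X
X____XX
_____XX
_____X_
k=6  ____XX_
___XX__
X___X_X
X___X__
X___X__
____XXX
k=7  ______X
___X__X
X___X_X
XX_XX__
X__XX__
___X__X
k=8  X____XX
______X
_XX_X_X
_XX____
XX___XX
X__XXXX
k=9  _______
_X_____
_XXX_X_
___X___
___X___
_______
k=10  _______
_X_____
_X_XX__
___X___
_______
_______

5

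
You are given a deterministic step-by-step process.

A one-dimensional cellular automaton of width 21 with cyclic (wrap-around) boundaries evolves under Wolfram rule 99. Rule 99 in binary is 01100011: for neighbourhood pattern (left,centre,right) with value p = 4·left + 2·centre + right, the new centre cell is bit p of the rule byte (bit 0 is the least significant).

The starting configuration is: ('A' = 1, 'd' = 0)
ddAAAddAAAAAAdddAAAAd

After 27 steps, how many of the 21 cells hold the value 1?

0) ddAAAddAAAAAAdddAAAAd
1) AAddAdAdddddAdAAdddAd
2) dAdAdAddAAAAdAdAdAAdA
3) AdAdAddAdddAAdAdAdAAd
4) dAdAddAddAAdAAdAdAdAA
5) AdAddAddAdAAdAAdAdAdA
6) AAddAddAdAdAAdAAdAdAd
7) dAdAddAdAdAdAAdAAdAdA
8) AdAddAdAdAdAdAAdAAdAd
9) dAddAdAdAdAdAdAAdAAdA
10) AddAdAdAdAdAdAdAAdAAd
11) ddAdAdAdAdAdAdAdAAdAA
12) dAdAdAdAdAdAdAdAdAAdA
13) AdAdAdAdAdAdAdAdAdAAd
14) dAdAdAdAdAdAdAdAdAdAA
15) AdAdAdAdAdAdAdAdAdAdA
16) AAdAdAdAdAdAdAdAdAdAd
17) dAAdAdAdAdAdAdAdAdAdA
18) AdAAdAdAdAdAdAdAdAdAd
19) dAdAAdAdAdAdAdAdAdAdA
20) AdAdAAdAdAdAdAdAdAdAd
21) dAdAdAAdAdAdAdAdAdAdA
22) AdAdAdAAdAdAdAdAdAdAd
23) dAdAdAdAAdAdAdAdAdAdA
24) AdAdAdAdAAdAdAdAdAdAd
25) dAdAdAdAdAAdAdAdAdAdA
26) AdAdAdAdAdAAdAdAdAdAd
27) dAdAdAdAdAdAAdAdAdAdA

11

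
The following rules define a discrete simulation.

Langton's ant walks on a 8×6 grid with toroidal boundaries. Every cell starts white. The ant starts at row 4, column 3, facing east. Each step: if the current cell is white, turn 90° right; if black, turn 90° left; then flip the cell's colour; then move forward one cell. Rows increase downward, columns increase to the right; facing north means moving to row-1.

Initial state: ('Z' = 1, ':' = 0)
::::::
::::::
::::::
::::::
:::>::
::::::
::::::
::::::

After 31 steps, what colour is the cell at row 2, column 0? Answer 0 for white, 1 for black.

1

k=0  ::::::
::::::
::::::
::::::
:::>::
::::::
::::::
::::::
k=1  ::::::
::::::
::::::
::::::
:::Z::
:::v::
::::::
::::::
k=2  ::::::
::::::
::::::
::::::
:::Z::
::<Z::
::::::
::::::
k=3  ::::::
::::::
::::::
::::::
::^Z::
::ZZ::
::::::
::::::
k=4  ::::::
::::::
::::::
::::::
::Z>::
::ZZ::
::::::
::::::
k=5  ::::::
::::::
::::::
:::^::
::Z:::
::ZZ::
::::::
::::::
k=6  ::::::
::::::
::::::
:::Z>:
::Z:::
::ZZ::
::::::
::::::
k=7  ::::::
::::::
::::::
:::ZZ:
::Z:v:
::ZZ::
::::::
::::::
k=8  ::::::
::::::
::::::
:::ZZ:
::Z<Z:
::ZZ::
::::::
::::::
k=9  ::::::
::::::
::::::
:::^Z:
::ZZZ:
::ZZ::
::::::
::::::
k=10  ::::::
::::::
::::::
::<:Z:
::ZZZ:
::ZZ::
::::::
::::::
k=11  ::::::
::::::
::^:::
::Z:Z:
::ZZZ:
::ZZ::
::::::
::::::
k=12  ::::::
::::::
::Z>::
::Z:Z:
::ZZZ:
::ZZ::
::::::
::::::
k=13  ::::::
::::::
::ZZ::
::ZvZ:
::ZZZ:
::ZZ::
::::::
::::::
k=14  ::::::
::::::
::ZZ::
::<ZZ:
::ZZZ:
::ZZ::
::::::
::::::
k=15  ::::::
::::::
::ZZ::
:::ZZ:
::vZZ:
::ZZ::
::::::
::::::
k=16  ::::::
::::::
::ZZ::
:::ZZ:
:::>Z:
::ZZ::
::::::
::::::
k=17  ::::::
::::::
::ZZ::
:::^Z:
::::Z:
::ZZ::
::::::
::::::
k=18  ::::::
::::::
::ZZ::
::<:Z:
::::Z:
::ZZ::
::::::
::::::
k=19  ::::::
::::::
::^Z::
::Z:Z:
::::Z:
::ZZ::
::::::
::::::
k=20  ::::::
::::::
:<:Z::
::Z:Z:
::::Z:
::ZZ::
::::::
::::::
k=21  ::::::
:^::::
:Z:Z::
::Z:Z:
::::Z:
::ZZ::
::::::
::::::
k=22  ::::::
:Z>:::
:Z:Z::
::Z:Z:
::::Z:
::ZZ::
::::::
::::::
k=23  ::::::
:ZZ:::
:ZvZ::
::Z:Z:
::::Z:
::ZZ::
::::::
::::::
k=24  ::::::
:ZZ:::
:<ZZ::
::Z:Z:
::::Z:
::ZZ::
::::::
::::::
k=25  ::::::
:ZZ:::
::ZZ::
:vZ:Z:
::::Z:
::ZZ::
::::::
::::::
k=26  ::::::
:ZZ:::
::ZZ::
<ZZ:Z:
::::Z:
::ZZ::
::::::
::::::
k=27  ::::::
:ZZ:::
^:ZZ::
ZZZ:Z:
::::Z:
::ZZ::
::::::
::::::
k=28  ::::::
:ZZ:::
Z>ZZ::
ZZZ:Z:
::::Z:
::ZZ::
::::::
::::::
k=29  ::::::
:ZZ:::
ZZZZ::
ZvZ:Z:
::::Z:
::ZZ::
::::::
::::::
k=30  ::::::
:ZZ:::
ZZZZ::
Z:>:Z:
::::Z:
::ZZ::
::::::
::::::
k=31  ::::::
:ZZ:::
ZZ^Z::
Z:::Z:
::::Z:
::ZZ::
::::::
::::::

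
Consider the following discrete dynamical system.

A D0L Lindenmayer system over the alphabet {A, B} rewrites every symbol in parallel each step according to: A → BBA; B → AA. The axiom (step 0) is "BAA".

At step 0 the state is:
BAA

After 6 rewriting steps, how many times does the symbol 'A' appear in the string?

step 0: BAA
step 1: AABBABBA
step 2: BBABBAAAAABBAAAAABBA
step 3: AAAABBAAAAABBABBABBABBABBAAAAABBABBABBABBABBAAAAABBA
step 4: BBABBABBABBAAAAABBABBABBABBABBAAAAABBAAAAABBAAAAABBAAAAABB…ABBAAAAABBAAAAABBAAAAABBAAAAABBAAAAABBABBABBABBABBAAAAABBA  (len 132)
step 5: AAAABBAAAAABBAAAAABBAAAAABBABBABBABBABBAAAAABBAAAAABBAAAAA…ABBAAAAABBAAAAABBAAAAABBAAAAABBAAAAABBABBABBABBABBAAAAABBA  (len 340)
step 6: BBABBABBABBAAAAABBABBABBABBABBAAAAABBABBABBABBABBAAAAABBAB…ABBAAAAABBAAAAABBAAAAABBAAAAABBAAAAABBABBABBABBABBAAAAABBA  (len 868)

492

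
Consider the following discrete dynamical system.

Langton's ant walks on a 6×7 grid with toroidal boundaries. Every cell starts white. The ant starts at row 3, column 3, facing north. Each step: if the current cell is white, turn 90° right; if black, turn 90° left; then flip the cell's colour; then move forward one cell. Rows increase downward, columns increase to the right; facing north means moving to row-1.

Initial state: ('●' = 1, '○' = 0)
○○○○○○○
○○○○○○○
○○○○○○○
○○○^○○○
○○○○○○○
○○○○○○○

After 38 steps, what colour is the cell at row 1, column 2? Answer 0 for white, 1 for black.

1

gen 0: ○○○○○○○
○○○○○○○
○○○○○○○
○○○^○○○
○○○○○○○
○○○○○○○
gen 1: ○○○○○○○
○○○○○○○
○○○○○○○
○○○●>○○
○○○○○○○
○○○○○○○
gen 2: ○○○○○○○
○○○○○○○
○○○○○○○
○○○●●○○
○○○○v○○
○○○○○○○
gen 3: ○○○○○○○
○○○○○○○
○○○○○○○
○○○●●○○
○○○<●○○
○○○○○○○
gen 4: ○○○○○○○
○○○○○○○
○○○○○○○
○○○^●○○
○○○●●○○
○○○○○○○
gen 5: ○○○○○○○
○○○○○○○
○○○○○○○
○○<○●○○
○○○●●○○
○○○○○○○
gen 6: ○○○○○○○
○○○○○○○
○○^○○○○
○○●○●○○
○○○●●○○
○○○○○○○
gen 7: ○○○○○○○
○○○○○○○
○○●>○○○
○○●○●○○
○○○●●○○
○○○○○○○
gen 8: ○○○○○○○
○○○○○○○
○○●●○○○
○○●v●○○
○○○●●○○
○○○○○○○
gen 9: ○○○○○○○
○○○○○○○
○○●●○○○
○○<●●○○
○○○●●○○
○○○○○○○
gen 10: ○○○○○○○
○○○○○○○
○○●●○○○
○○○●●○○
○○v●●○○
○○○○○○○
gen 11: ○○○○○○○
○○○○○○○
○○●●○○○
○○○●●○○
○<●●●○○
○○○○○○○
gen 12: ○○○○○○○
○○○○○○○
○○●●○○○
○^○●●○○
○●●●●○○
○○○○○○○
gen 13: ○○○○○○○
○○○○○○○
○○●●○○○
○●>●●○○
○●●●●○○
○○○○○○○
gen 14: ○○○○○○○
○○○○○○○
○○●●○○○
○●●●●○○
○●v●●○○
○○○○○○○
gen 15: ○○○○○○○
○○○○○○○
○○●●○○○
○●●●●○○
○●○>●○○
○○○○○○○
gen 16: ○○○○○○○
○○○○○○○
○○●●○○○
○●●^●○○
○●○○●○○
○○○○○○○
gen 17: ○○○○○○○
○○○○○○○
○○●●○○○
○●<○●○○
○●○○●○○
○○○○○○○
gen 18: ○○○○○○○
○○○○○○○
○○●●○○○
○●○○●○○
○●v○●○○
○○○○○○○
gen 19: ○○○○○○○
○○○○○○○
○○●●○○○
○●○○●○○
○<●○●○○
○○○○○○○
gen 20: ○○○○○○○
○○○○○○○
○○●●○○○
○●○○●○○
○○●○●○○
○v○○○○○
gen 21: ○○○○○○○
○○○○○○○
○○●●○○○
○●○○●○○
○○●○●○○
<●○○○○○
gen 22: ○○○○○○○
○○○○○○○
○○●●○○○
○●○○●○○
^○●○●○○
●●○○○○○
gen 23: ○○○○○○○
○○○○○○○
○○●●○○○
○●○○●○○
●>●○●○○
●●○○○○○
gen 24: ○○○○○○○
○○○○○○○
○○●●○○○
○●○○●○○
●●●○●○○
●v○○○○○
gen 25: ○○○○○○○
○○○○○○○
○○●●○○○
○●○○●○○
●●●○●○○
●○>○○○○
gen 26: ○○v○○○○
○○○○○○○
○○●●○○○
○●○○●○○
●●●○●○○
●○●○○○○
gen 27: ○<●○○○○
○○○○○○○
○○●●○○○
○●○○●○○
●●●○●○○
●○●○○○○
gen 28: ○●●○○○○
○○○○○○○
○○●●○○○
○●○○●○○
●●●○●○○
●^●○○○○
gen 29: ○●●○○○○
○○○○○○○
○○●●○○○
○●○○●○○
●●●○●○○
●●>○○○○
gen 30: ○●●○○○○
○○○○○○○
○○●●○○○
○●○○●○○
●●^○●○○
●●○○○○○
gen 31: ○●●○○○○
○○○○○○○
○○●●○○○
○●○○●○○
●<○○●○○
●●○○○○○
gen 32: ○●●○○○○
○○○○○○○
○○●●○○○
○●○○●○○
●○○○●○○
●v○○○○○
gen 33: ○●●○○○○
○○○○○○○
○○●●○○○
○●○○●○○
●○○○●○○
●○>○○○○
gen 34: ○●v○○○○
○○○○○○○
○○●●○○○
○●○○●○○
●○○○●○○
●○●○○○○
gen 35: ○●○>○○○
○○○○○○○
○○●●○○○
○●○○●○○
●○○○●○○
●○●○○○○
gen 36: ○●○●○○○
○○○v○○○
○○●●○○○
○●○○●○○
●○○○●○○
●○●○○○○
gen 37: ○●○●○○○
○○<●○○○
○○●●○○○
○●○○●○○
●○○○●○○
●○●○○○○
gen 38: ○●^●○○○
○○●●○○○
○○●●○○○
○●○○●○○
●○○○●○○
●○●○○○○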